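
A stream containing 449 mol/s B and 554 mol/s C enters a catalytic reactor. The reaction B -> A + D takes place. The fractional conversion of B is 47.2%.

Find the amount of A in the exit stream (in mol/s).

B reacted = 0.472 × 449 = 211.9 mol/s; ν_B = −1, so ξ = 211.9/1 = 211.9 mol/s.
Outlet amounts (n = n₀ + ν ξ):
  B: 449 − 1(211.9) = 237.1
  A: 0 + 1(211.9) = 211.9
  D: 0 + 1(211.9) = 211.9
  C: 554 (inert)

212 mol/s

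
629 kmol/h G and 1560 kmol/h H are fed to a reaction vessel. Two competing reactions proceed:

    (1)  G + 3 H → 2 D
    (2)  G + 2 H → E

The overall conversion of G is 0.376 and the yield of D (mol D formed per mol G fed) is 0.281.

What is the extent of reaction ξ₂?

Yield of D: 2ξ₁ / 629 = 0.281 → ξ₁ = 88.37 kmol/h.
Conversion of G: 1ξ₁ + 1ξ₂ = 0.376 × 629 = 236.5 → ξ₂ = 148.1 kmol/h.
Outlet amounts (n = n₀ + Σ ν·ξ):
  G: 629 − 1(88.37) − 1(148.1) = 392.5
  H: 1560 − 3(88.37) − 2(148.1) = 998.6
  D: 0 + 2(88.37) = 176.7
  E: 0 + 1(148.1) = 148.1

ξ₂ = 148 kmol/h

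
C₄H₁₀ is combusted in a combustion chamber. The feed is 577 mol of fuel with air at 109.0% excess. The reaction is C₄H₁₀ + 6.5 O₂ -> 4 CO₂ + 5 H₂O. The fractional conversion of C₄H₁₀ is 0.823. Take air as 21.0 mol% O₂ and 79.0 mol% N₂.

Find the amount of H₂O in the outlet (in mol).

2370 mol

Stoichiometric O₂ = 6.5 × 577 = 3750 mol; O₂ fed = 3750 × 2.090 = 7839 mol.
N₂ fed = 7839 × 79/21 = 29490 mol.
Fuel reacted = 0.823 × 577 → ξ = 474.9 mol.
Outlet (n = n₀ + ν ξ):
  C₄H₁₀: 577 − 1(474.9) = 102.1
  O₂: 7839 − 6.5(474.9) = 4752
  N₂: 29490 (inert)
  CO₂: 0 + 4(474.9) = 1899
  H₂O: 0 + 5(474.9) = 2374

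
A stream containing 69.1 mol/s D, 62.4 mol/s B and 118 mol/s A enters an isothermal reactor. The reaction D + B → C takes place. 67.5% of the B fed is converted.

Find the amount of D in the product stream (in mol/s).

B reacted = 0.675 × 62.4 = 42.12 mol/s; ν_B = −1, so ξ = 42.12/1 = 42.12 mol/s.
Outlet amounts (n = n₀ + ν ξ):
  D: 69.1 − 1(42.12) = 26.98
  B: 62.4 − 1(42.12) = 20.28
  C: 0 + 1(42.12) = 42.12
  A: 118 (inert)

27 mol/s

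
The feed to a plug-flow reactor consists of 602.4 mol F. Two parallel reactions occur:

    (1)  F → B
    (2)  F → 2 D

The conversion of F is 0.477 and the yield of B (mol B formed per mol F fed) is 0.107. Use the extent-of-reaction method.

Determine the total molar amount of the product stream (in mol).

Yield of B: 1ξ₁ / 602.4 = 0.107 → ξ₁ = 64.46 mol.
Conversion of F: 1ξ₁ + 1ξ₂ = 0.477 × 602.4 = 287.3 → ξ₂ = 222.9 mol.
Outlet amounts (n = n₀ + Σ ν·ξ):
  F: 602.4 − 1(64.46) − 1(222.9) = 315.1
  B: 0 + 1(64.46) = 64.46
  D: 0 + 2(222.9) = 445.8
Total out = 315.1 + 64.46 + 445.8 = 825.3 mol.

825 mol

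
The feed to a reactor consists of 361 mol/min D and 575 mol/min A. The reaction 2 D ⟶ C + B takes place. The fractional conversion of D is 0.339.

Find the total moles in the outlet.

D reacted = 0.339 × 361 = 122.4 mol/min; ν_D = −2, so ξ = 122.4/2 = 61.19 mol/min.
Outlet amounts (n = n₀ + ν ξ):
  D: 361 − 2(61.19) = 238.6
  C: 0 + 1(61.19) = 61.19
  B: 0 + 1(61.19) = 61.19
  A: 575 (inert)
Total out = 238.6 + 61.19 + 61.19 + 575 = 936 mol/min.

936 mol/min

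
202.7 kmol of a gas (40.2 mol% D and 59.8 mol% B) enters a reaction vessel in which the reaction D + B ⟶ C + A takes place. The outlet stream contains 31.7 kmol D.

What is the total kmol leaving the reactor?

203 kmol

For D: n = n₀ − 1ξ → 31.7 = 81.49 − 1ξ, giving ξ = 49.79 kmol.
Outlet amounts (n = n₀ + ν ξ):
  D: 81.49 − 1(49.79) = 31.7
  B: 121.2 − 1(49.79) = 71.43
  C: 0 + 1(49.79) = 49.79
  A: 0 + 1(49.79) = 49.79
Total out = 31.7 + 71.43 + 49.79 + 49.79 = 202.7 kmol.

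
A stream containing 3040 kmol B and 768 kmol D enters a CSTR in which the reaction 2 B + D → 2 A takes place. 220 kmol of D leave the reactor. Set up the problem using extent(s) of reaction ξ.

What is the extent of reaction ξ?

ξ = 548 kmol

For D: n = n₀ − 1ξ → 220 = 768 − 1ξ, giving ξ = 548 kmol.
Outlet amounts (n = n₀ + ν ξ):
  B: 3040 − 2(548) = 1944
  D: 768 − 1(548) = 220
  A: 0 + 2(548) = 1096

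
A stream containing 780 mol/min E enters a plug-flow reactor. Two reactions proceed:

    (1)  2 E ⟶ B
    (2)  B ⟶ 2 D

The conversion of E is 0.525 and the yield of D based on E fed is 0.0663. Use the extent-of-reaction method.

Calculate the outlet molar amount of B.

179 mol/min

Conversion of E: E consumed = 2ξ₁ = 0.525 × 780 → ξ₁ = 204.8 mol/min.
Yield of D: 2ξ₂ / 780 = 0.0663 → ξ₂ = 25.86 mol/min.
Outlet amounts (n = n₀ + Σ ν·ξ):
  E: 780 − 2(204.8) = 370.5
  B: 0 + 1(204.8) − 1(25.86) = 178.9
  D: 0 + 2(25.86) = 51.71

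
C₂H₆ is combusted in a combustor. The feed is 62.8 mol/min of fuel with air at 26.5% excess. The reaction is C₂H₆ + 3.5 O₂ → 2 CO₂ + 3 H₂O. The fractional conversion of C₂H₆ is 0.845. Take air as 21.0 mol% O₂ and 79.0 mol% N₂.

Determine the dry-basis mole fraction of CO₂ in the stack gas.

Stoichiometric O₂ = 3.5 × 62.8 = 219.8 mol/min; O₂ fed = 219.8 × 1.265 = 278 mol/min.
N₂ fed = 278 × 79/21 = 1046 mol/min.
Fuel reacted = 0.845 × 62.8 → ξ = 53.07 mol/min.
Outlet (n = n₀ + ν ξ):
  C₂H₆: 62.8 − 1(53.07) = 9.734
  O₂: 278 − 3.5(53.07) = 92.32
  N₂: 1046 (inert)
  CO₂: 0 + 2(53.07) = 106.1
  H₂O: 0 + 3(53.07) = 159.2
Dry total = 1254 mol/min; y_CO₂ (dry) = 106.1 / 1254 = 0.08462.

0.0846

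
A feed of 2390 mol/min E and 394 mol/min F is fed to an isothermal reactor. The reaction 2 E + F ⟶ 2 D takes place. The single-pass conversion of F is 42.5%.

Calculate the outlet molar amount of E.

2060 mol/min

F reacted = 0.425 × 394 = 167.4 mol/min; ν_F = −1, so ξ = 167.4/1 = 167.4 mol/min.
Outlet amounts (n = n₀ + ν ξ):
  E: 2390 − 2(167.4) = 2055
  F: 394 − 1(167.4) = 226.6
  D: 0 + 2(167.4) = 334.9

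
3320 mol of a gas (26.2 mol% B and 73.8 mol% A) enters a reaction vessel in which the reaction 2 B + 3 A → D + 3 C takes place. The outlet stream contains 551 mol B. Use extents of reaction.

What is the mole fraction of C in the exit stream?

0.151

For B: n = n₀ − 2ξ → 551 = 869.8 − 2ξ, giving ξ = 159.4 mol.
Outlet amounts (n = n₀ + ν ξ):
  B: 869.8 − 2(159.4) = 551
  A: 2450 − 3(159.4) = 1972
  D: 0 + 1(159.4) = 159.4
  C: 0 + 3(159.4) = 478.3
Total out = 3161 mol; y_C = 478.3 / 3161 = 0.1513.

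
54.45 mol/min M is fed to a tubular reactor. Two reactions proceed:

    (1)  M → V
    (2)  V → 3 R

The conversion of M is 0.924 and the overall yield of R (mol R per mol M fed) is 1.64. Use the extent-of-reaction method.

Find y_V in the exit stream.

Conversion of M: M consumed = 1ξ₁ = 0.924 × 54.45 → ξ₁ = 50.31 mol/min.
Yield of R: 3ξ₂ / 54.45 = 1.64 → ξ₂ = 29.77 mol/min.
Outlet amounts (n = n₀ + Σ ν·ξ):
  M: 54.45 − 1(50.31) = 4.138
  V: 0 + 1(50.31) − 1(29.77) = 20.55
  R: 0 + 3(29.77) = 89.3
Total out = 114 mol/min; y_V = 20.55 / 114 = 0.1803.

0.18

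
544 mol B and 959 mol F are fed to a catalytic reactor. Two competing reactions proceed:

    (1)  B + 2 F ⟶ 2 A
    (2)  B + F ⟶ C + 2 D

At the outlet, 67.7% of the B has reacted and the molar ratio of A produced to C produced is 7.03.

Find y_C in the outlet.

Conversion of B: B consumed = 0.677 × 544 = 368.3 mol = 1ξ₁ + 1ξ₂.
Selectivity: 2ξ₁ / (1ξ₂) = 7.03 → ξ₁ = 3.515 ξ₂.
Substitute: (1·3.515 + 1) ξ₂ = 368.3 → ξ₂ = 81.57 mol, ξ₁ = 286.7 mol.
Outlet amounts (n = n₀ + Σ ν·ξ):
  B: 544 − 1(286.7) − 1(81.57) = 175.7
  F: 959 − 2(286.7) − 1(81.57) = 304
  A: 0 + 2(286.7) = 573.4
  C: 0 + 1(81.57) = 81.57
  D: 0 + 2(81.57) = 163.1
Total out = 1298 mol; y_C = 81.57 / 1298 = 0.06285.

0.0628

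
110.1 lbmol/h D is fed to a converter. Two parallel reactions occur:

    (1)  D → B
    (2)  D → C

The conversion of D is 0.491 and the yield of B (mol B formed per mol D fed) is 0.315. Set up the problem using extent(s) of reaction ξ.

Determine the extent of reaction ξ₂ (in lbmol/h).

Yield of B: 1ξ₁ / 110.1 = 0.315 → ξ₁ = 34.68 lbmol/h.
Conversion of D: 1ξ₁ + 1ξ₂ = 0.491 × 110.1 = 54.06 → ξ₂ = 19.38 lbmol/h.
Outlet amounts (n = n₀ + Σ ν·ξ):
  D: 110.1 − 1(34.68) − 1(19.38) = 56.04
  B: 0 + 1(34.68) = 34.68
  C: 0 + 1(19.38) = 19.38

ξ₂ = 19.4 lbmol/h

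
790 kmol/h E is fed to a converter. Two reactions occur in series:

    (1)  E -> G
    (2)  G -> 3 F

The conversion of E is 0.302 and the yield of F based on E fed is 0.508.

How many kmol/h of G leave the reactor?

Conversion of E: E consumed = 1ξ₁ = 0.302 × 790 → ξ₁ = 238.6 kmol/h.
Yield of F: 3ξ₂ / 790 = 0.508 → ξ₂ = 133.8 kmol/h.
Outlet amounts (n = n₀ + Σ ν·ξ):
  E: 790 − 1(238.6) = 551.4
  G: 0 + 1(238.6) − 1(133.8) = 104.8
  F: 0 + 3(133.8) = 401.3

105 kmol/h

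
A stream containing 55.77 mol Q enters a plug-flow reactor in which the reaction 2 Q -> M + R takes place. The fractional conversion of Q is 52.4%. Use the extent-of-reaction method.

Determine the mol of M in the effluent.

14.6 mol

Q reacted = 0.524 × 55.77 = 29.22 mol; ν_Q = −2, so ξ = 29.22/2 = 14.61 mol.
Outlet amounts (n = n₀ + ν ξ):
  Q: 55.77 − 2(14.61) = 26.55
  M: 0 + 1(14.61) = 14.61
  R: 0 + 1(14.61) = 14.61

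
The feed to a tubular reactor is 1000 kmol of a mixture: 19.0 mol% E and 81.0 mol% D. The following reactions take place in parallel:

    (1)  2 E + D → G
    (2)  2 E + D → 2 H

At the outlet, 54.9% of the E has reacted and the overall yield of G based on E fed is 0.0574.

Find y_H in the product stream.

0.0881

Yield of G: 1ξ₁ / 190 = 0.0574 → ξ₁ = 10.91 kmol.
Conversion of E: 2ξ₁ + 2ξ₂ = 0.549 × 190 = 104.3 → ξ₂ = 41.25 kmol.
Outlet amounts (n = n₀ + Σ ν·ξ):
  E: 190 − 2(10.91) − 2(41.25) = 85.69
  D: 810 − 1(10.91) − 1(41.25) = 757.8
  G: 0 + 1(10.91) = 10.91
  H: 0 + 2(41.25) = 82.5
Total out = 936.9 kmol; y_H = 82.5 / 936.9 = 0.08805.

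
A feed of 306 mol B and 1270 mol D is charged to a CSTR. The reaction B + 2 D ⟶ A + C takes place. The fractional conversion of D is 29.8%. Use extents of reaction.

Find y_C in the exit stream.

0.136

D reacted = 0.298 × 1270 = 378.5 mol; ν_D = −2, so ξ = 378.5/2 = 189.2 mol.
Outlet amounts (n = n₀ + ν ξ):
  B: 306 − 1(189.2) = 116.8
  D: 1270 − 2(189.2) = 891.5
  A: 0 + 1(189.2) = 189.2
  C: 0 + 1(189.2) = 189.2
Total out = 1387 mol; y_C = 189.2 / 1387 = 0.1365.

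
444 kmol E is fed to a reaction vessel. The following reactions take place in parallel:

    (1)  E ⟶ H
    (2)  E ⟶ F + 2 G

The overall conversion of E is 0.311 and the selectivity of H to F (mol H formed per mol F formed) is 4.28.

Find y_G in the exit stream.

Conversion of E: E consumed = 0.311 × 444 = 138.1 kmol = 1ξ₁ + 1ξ₂.
Selectivity: 1ξ₁ / (1ξ₂) = 4.28 → ξ₁ = 4.28 ξ₂.
Substitute: (1·4.28 + 1) ξ₂ = 138.1 → ξ₂ = 26.15 kmol, ξ₁ = 111.9 kmol.
Outlet amounts (n = n₀ + Σ ν·ξ):
  E: 444 − 1(111.9) − 1(26.15) = 305.9
  H: 0 + 1(111.9) = 111.9
  F: 0 + 1(26.15) = 26.15
  G: 0 + 2(26.15) = 52.3
Total out = 496.3 kmol; y_G = 52.3 / 496.3 = 0.1054.

0.105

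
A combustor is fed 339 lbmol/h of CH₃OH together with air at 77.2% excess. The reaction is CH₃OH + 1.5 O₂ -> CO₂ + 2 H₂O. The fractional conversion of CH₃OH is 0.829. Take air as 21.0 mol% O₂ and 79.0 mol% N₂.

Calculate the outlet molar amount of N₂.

3390 lbmol/h

Stoichiometric O₂ = 1.5 × 339 = 508.5 lbmol/h; O₂ fed = 508.5 × 1.772 = 901.1 lbmol/h.
N₂ fed = 901.1 × 79/21 = 3390 lbmol/h.
Fuel reacted = 0.829 × 339 → ξ = 281 lbmol/h.
Outlet (n = n₀ + ν ξ):
  CH₃OH: 339 − 1(281) = 57.97
  O₂: 901.1 − 1.5(281) = 479.5
  N₂: 3390 (inert)
  CO₂: 0 + 1(281) = 281
  H₂O: 0 + 2(281) = 562.1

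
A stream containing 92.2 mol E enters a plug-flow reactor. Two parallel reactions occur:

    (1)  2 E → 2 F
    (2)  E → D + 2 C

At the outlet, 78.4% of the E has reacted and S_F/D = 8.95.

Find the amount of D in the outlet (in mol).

7.26 mol

Conversion of E: E consumed = 0.784 × 92.2 = 72.28 mol = 2ξ₁ + 1ξ₂.
Selectivity: 2ξ₁ / (1ξ₂) = 8.95 → ξ₁ = 4.475 ξ₂.
Substitute: (2·4.475 + 1) ξ₂ = 72.28 → ξ₂ = 7.265 mol, ξ₁ = 32.51 mol.
Outlet amounts (n = n₀ + Σ ν·ξ):
  E: 92.2 − 2(32.51) − 1(7.265) = 19.92
  F: 0 + 2(32.51) = 65.02
  D: 0 + 1(7.265) = 7.265
  C: 0 + 2(7.265) = 14.53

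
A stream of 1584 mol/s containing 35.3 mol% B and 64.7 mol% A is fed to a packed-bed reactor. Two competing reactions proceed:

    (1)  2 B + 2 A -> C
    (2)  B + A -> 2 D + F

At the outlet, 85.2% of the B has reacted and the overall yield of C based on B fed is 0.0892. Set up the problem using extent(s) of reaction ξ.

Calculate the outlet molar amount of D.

Yield of C: 1ξ₁ / 559.2 = 0.0892 → ξ₁ = 49.88 mol/s.
Conversion of B: 2ξ₁ + 1ξ₂ = 0.852 × 559.2 = 476.4 → ξ₂ = 376.6 mol/s.
Outlet amounts (n = n₀ + Σ ν·ξ):
  B: 559.2 − 2(49.88) − 1(376.6) = 82.75
  A: 1025 − 2(49.88) − 1(376.6) = 548.5
  C: 0 + 1(49.88) = 49.88
  D: 0 + 2(376.6) = 753.3
  F: 0 + 1(376.6) = 376.6

753 mol/s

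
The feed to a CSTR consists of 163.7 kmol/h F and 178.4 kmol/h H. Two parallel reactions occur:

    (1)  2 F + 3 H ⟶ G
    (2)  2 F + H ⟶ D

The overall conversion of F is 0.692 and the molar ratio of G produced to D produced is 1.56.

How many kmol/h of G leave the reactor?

34.5 kmol/h

Conversion of F: F consumed = 0.692 × 163.7 = 113.3 kmol/h = 2ξ₁ + 2ξ₂.
Selectivity: 1ξ₁ / (1ξ₂) = 1.56 → ξ₁ = 1.56 ξ₂.
Substitute: (2·1.56 + 2) ξ₂ = 113.3 → ξ₂ = 22.13 kmol/h, ξ₁ = 34.52 kmol/h.
Outlet amounts (n = n₀ + Σ ν·ξ):
  F: 163.7 − 2(34.52) − 2(22.13) = 50.42
  H: 178.4 − 3(34.52) − 1(22.13) = 52.73
  G: 0 + 1(34.52) = 34.52
  D: 0 + 1(22.13) = 22.13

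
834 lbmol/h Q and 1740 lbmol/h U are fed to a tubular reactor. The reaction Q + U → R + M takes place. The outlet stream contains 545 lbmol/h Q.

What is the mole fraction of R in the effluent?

For Q: n = n₀ − 1ξ → 545 = 834 − 1ξ, giving ξ = 289 lbmol/h.
Outlet amounts (n = n₀ + ν ξ):
  Q: 834 − 1(289) = 545
  U: 1740 − 1(289) = 1451
  R: 0 + 1(289) = 289
  M: 0 + 1(289) = 289
Total out = 2574 lbmol/h; y_R = 289 / 2574 = 0.1123.

0.112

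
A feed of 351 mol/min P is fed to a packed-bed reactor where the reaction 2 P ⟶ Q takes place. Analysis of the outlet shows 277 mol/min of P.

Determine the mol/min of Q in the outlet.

37 mol/min

For P: n = n₀ − 2ξ → 277 = 351 − 2ξ, giving ξ = 37 mol/min.
Outlet amounts (n = n₀ + ν ξ):
  P: 351 − 2(37) = 277
  Q: 0 + 1(37) = 37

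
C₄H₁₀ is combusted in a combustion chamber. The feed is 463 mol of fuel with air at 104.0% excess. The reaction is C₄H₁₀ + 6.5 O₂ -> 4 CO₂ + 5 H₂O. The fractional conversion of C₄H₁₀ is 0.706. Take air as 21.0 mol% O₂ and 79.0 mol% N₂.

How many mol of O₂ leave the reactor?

Stoichiometric O₂ = 6.5 × 463 = 3010 mol; O₂ fed = 3010 × 2.040 = 6139 mol.
N₂ fed = 6139 × 79/21 = 23100 mol.
Fuel reacted = 0.706 × 463 → ξ = 326.9 mol.
Outlet (n = n₀ + ν ξ):
  C₄H₁₀: 463 − 1(326.9) = 136.1
  O₂: 6139 − 6.5(326.9) = 4015
  N₂: 23100 (inert)
  CO₂: 0 + 4(326.9) = 1308
  H₂O: 0 + 5(326.9) = 1634

4010 mol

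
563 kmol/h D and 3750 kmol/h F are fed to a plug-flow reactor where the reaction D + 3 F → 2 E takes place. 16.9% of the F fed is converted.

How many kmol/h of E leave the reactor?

422 kmol/h

F reacted = 0.169 × 3750 = 633.8 kmol/h; ν_F = −3, so ξ = 633.8/3 = 211.2 kmol/h.
Outlet amounts (n = n₀ + ν ξ):
  D: 563 − 1(211.2) = 351.8
  F: 3750 − 3(211.2) = 3116
  E: 0 + 2(211.2) = 422.5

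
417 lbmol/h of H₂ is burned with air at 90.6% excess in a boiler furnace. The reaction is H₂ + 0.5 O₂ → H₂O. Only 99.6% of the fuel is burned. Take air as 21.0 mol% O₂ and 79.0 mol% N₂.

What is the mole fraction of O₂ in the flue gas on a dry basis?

0.113

Stoichiometric O₂ = 0.5 × 417 = 208.5 lbmol/h; O₂ fed = 208.5 × 1.906 = 397.4 lbmol/h.
N₂ fed = 397.4 × 79/21 = 1495 lbmol/h.
Fuel reacted = 0.996 × 417 → ξ = 415.3 lbmol/h.
Outlet (n = n₀ + ν ξ):
  H₂: 417 − 1(415.3) = 1.668
  O₂: 397.4 − 0.5(415.3) = 189.7
  N₂: 1495 (inert)
  H₂O: 0 + 1(415.3) = 415.3
Dry total = 1686 lbmol/h; y_O₂ (dry) = 189.7 / 1686 = 0.1125.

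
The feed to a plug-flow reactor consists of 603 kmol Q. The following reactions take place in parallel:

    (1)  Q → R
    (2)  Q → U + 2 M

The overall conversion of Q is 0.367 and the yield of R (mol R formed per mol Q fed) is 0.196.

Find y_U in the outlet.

Yield of R: 1ξ₁ / 603 = 0.196 → ξ₁ = 118.2 kmol.
Conversion of Q: 1ξ₁ + 1ξ₂ = 0.367 × 603 = 221.3 → ξ₂ = 103.1 kmol.
Outlet amounts (n = n₀ + Σ ν·ξ):
  Q: 603 − 1(118.2) − 1(103.1) = 381.7
  R: 0 + 1(118.2) = 118.2
  U: 0 + 1(103.1) = 103.1
  M: 0 + 2(103.1) = 206.2
Total out = 809.2 kmol; y_U = 103.1 / 809.2 = 0.1274.

0.127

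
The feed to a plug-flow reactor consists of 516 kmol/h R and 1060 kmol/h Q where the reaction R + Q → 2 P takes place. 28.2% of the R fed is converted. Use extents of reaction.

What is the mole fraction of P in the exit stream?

R reacted = 0.282 × 516 = 145.5 kmol/h; ν_R = −1, so ξ = 145.5/1 = 145.5 kmol/h.
Outlet amounts (n = n₀ + ν ξ):
  R: 516 − 1(145.5) = 370.5
  Q: 1060 − 1(145.5) = 914.5
  P: 0 + 2(145.5) = 291
Total out = 1576 kmol/h; y_P = 291 / 1576 = 0.1847.

0.185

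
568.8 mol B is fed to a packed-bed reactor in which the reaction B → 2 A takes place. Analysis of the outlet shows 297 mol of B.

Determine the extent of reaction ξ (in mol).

ξ = 272 mol

For B: n = n₀ − 1ξ → 297 = 568.8 − 1ξ, giving ξ = 271.8 mol.
Outlet amounts (n = n₀ + ν ξ):
  B: 568.8 − 1(271.8) = 297
  A: 0 + 2(271.8) = 543.6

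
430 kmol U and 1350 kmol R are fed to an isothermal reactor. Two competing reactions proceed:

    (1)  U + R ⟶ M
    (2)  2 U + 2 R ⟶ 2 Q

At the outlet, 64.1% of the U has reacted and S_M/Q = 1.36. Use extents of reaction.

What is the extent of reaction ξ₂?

ξ₂ = 58.4 kmol

Conversion of U: U consumed = 0.641 × 430 = 275.6 kmol = 1ξ₁ + 2ξ₂.
Selectivity: 1ξ₁ / (2ξ₂) = 1.36 → ξ₁ = 2.72 ξ₂.
Substitute: (1·2.72 + 2) ξ₂ = 275.6 → ξ₂ = 58.4 kmol, ξ₁ = 158.8 kmol.
Outlet amounts (n = n₀ + Σ ν·ξ):
  U: 430 − 1(158.8) − 2(58.4) = 154.4
  R: 1350 − 1(158.8) − 2(58.4) = 1074
  M: 0 + 1(158.8) = 158.8
  Q: 0 + 2(58.4) = 116.8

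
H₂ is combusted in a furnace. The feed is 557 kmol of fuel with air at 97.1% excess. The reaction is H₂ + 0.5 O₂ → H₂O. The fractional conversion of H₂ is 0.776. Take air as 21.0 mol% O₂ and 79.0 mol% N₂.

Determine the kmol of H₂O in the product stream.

Stoichiometric O₂ = 0.5 × 557 = 278.5 kmol; O₂ fed = 278.5 × 1.971 = 548.9 kmol.
N₂ fed = 548.9 × 79/21 = 2065 kmol.
Fuel reacted = 0.776 × 557 → ξ = 432.2 kmol.
Outlet (n = n₀ + ν ξ):
  H₂: 557 − 1(432.2) = 124.8
  O₂: 548.9 − 0.5(432.2) = 332.8
  N₂: 2065 (inert)
  H₂O: 0 + 1(432.2) = 432.2

432 kmol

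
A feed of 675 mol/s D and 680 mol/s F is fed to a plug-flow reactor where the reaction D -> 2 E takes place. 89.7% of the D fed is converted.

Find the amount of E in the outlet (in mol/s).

D reacted = 0.897 × 675 = 605.5 mol/s; ν_D = −1, so ξ = 605.5/1 = 605.5 mol/s.
Outlet amounts (n = n₀ + ν ξ):
  D: 675 − 1(605.5) = 69.52
  E: 0 + 2(605.5) = 1211
  F: 680 (inert)

1210 mol/s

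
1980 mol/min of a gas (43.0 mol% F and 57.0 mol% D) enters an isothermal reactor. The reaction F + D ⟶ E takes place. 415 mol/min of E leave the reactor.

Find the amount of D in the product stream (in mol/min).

For E: n = n₀ + 1ξ → 415 = 0 + 1ξ, giving ξ = 415 mol/min.
Outlet amounts (n = n₀ + ν ξ):
  F: 851.4 − 1(415) = 436.4
  D: 1129 − 1(415) = 713.6
  E: 0 + 1(415) = 415

714 mol/min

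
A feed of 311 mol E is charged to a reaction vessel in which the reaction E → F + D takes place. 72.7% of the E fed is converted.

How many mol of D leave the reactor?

E reacted = 0.727 × 311 = 226.1 mol; ν_E = −1, so ξ = 226.1/1 = 226.1 mol.
Outlet amounts (n = n₀ + ν ξ):
  E: 311 − 1(226.1) = 84.9
  F: 0 + 1(226.1) = 226.1
  D: 0 + 1(226.1) = 226.1

226 mol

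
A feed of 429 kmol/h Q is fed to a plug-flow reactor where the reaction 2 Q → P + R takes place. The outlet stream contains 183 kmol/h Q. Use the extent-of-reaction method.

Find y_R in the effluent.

For Q: n = n₀ − 2ξ → 183 = 429 − 2ξ, giving ξ = 123 kmol/h.
Outlet amounts (n = n₀ + ν ξ):
  Q: 429 − 2(123) = 183
  P: 0 + 1(123) = 123
  R: 0 + 1(123) = 123
Total out = 429 kmol/h; y_R = 123 / 429 = 0.2867.

0.287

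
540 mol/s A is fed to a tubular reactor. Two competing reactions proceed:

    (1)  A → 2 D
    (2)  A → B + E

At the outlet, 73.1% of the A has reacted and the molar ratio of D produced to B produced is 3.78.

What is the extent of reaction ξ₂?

Conversion of A: A consumed = 0.731 × 540 = 394.7 mol/s = 1ξ₁ + 1ξ₂.
Selectivity: 2ξ₁ / (1ξ₂) = 3.78 → ξ₁ = 1.89 ξ₂.
Substitute: (1·1.89 + 1) ξ₂ = 394.7 → ξ₂ = 136.6 mol/s, ξ₁ = 258.2 mol/s.
Outlet amounts (n = n₀ + Σ ν·ξ):
  A: 540 − 1(258.2) − 1(136.6) = 145.3
  D: 0 + 2(258.2) = 516.3
  B: 0 + 1(136.6) = 136.6
  E: 0 + 1(136.6) = 136.6

ξ₂ = 137 mol/s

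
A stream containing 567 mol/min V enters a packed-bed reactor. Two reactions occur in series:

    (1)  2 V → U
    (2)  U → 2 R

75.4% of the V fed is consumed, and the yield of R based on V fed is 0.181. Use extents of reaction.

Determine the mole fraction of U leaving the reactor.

Conversion of V: V consumed = 2ξ₁ = 0.754 × 567 → ξ₁ = 213.8 mol/min.
Yield of R: 2ξ₂ / 567 = 0.181 → ξ₂ = 51.31 mol/min.
Outlet amounts (n = n₀ + Σ ν·ξ):
  V: 567 − 2(213.8) = 139.5
  U: 0 + 1(213.8) − 1(51.31) = 162.4
  R: 0 + 2(51.31) = 102.6
Total out = 404.6 mol/min; y_U = 162.4 / 404.6 = 0.4015.

0.402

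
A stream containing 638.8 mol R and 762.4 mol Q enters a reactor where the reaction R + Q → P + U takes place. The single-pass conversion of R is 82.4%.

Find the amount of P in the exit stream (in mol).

R reacted = 0.824 × 638.8 = 526.4 mol; ν_R = −1, so ξ = 526.4/1 = 526.4 mol.
Outlet amounts (n = n₀ + ν ξ):
  R: 638.8 − 1(526.4) = 112.4
  Q: 762.4 − 1(526.4) = 236
  P: 0 + 1(526.4) = 526.4
  U: 0 + 1(526.4) = 526.4

526 mol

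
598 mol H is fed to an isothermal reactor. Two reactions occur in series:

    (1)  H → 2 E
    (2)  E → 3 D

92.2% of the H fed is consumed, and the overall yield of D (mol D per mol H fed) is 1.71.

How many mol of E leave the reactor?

Conversion of H: H consumed = 1ξ₁ = 0.922 × 598 → ξ₁ = 551.4 mol.
Yield of D: 3ξ₂ / 598 = 1.71 → ξ₂ = 340.9 mol.
Outlet amounts (n = n₀ + Σ ν·ξ):
  H: 598 − 1(551.4) = 46.64
  E: 0 + 2(551.4) − 1(340.9) = 761.9
  D: 0 + 3(340.9) = 1023

762 mol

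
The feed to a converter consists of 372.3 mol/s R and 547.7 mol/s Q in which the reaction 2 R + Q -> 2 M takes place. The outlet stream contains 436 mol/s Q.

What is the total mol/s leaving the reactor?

808 mol/s

For Q: n = n₀ − 1ξ → 436 = 547.7 − 1ξ, giving ξ = 111.7 mol/s.
Outlet amounts (n = n₀ + ν ξ):
  R: 372.3 − 2(111.7) = 148.9
  Q: 547.7 − 1(111.7) = 436
  M: 0 + 2(111.7) = 223.4
Total out = 148.9 + 436 + 223.4 = 808.3 mol/s.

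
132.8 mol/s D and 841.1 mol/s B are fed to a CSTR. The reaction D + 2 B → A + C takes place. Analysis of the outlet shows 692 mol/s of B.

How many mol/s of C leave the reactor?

74.6 mol/s

For B: n = n₀ − 2ξ → 692 = 841.1 − 2ξ, giving ξ = 74.55 mol/s.
Outlet amounts (n = n₀ + ν ξ):
  D: 132.8 − 1(74.55) = 58.25
  B: 841.1 − 2(74.55) = 692
  A: 0 + 1(74.55) = 74.55
  C: 0 + 1(74.55) = 74.55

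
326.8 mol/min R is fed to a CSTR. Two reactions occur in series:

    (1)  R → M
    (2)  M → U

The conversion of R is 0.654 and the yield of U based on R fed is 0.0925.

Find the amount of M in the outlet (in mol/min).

Conversion of R: R consumed = 1ξ₁ = 0.654 × 326.8 → ξ₁ = 213.7 mol/min.
Yield of U: 1ξ₂ / 326.8 = 0.0925 → ξ₂ = 30.23 mol/min.
Outlet amounts (n = n₀ + Σ ν·ξ):
  R: 326.8 − 1(213.7) = 113.1
  M: 0 + 1(213.7) − 1(30.23) = 183.5
  U: 0 + 1(30.23) = 30.23

183 mol/min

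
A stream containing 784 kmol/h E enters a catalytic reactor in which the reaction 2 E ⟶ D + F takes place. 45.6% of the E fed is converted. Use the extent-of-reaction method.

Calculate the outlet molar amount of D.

E reacted = 0.456 × 784 = 357.5 kmol/h; ν_E = −2, so ξ = 357.5/2 = 178.8 kmol/h.
Outlet amounts (n = n₀ + ν ξ):
  E: 784 − 2(178.8) = 426.5
  D: 0 + 1(178.8) = 178.8
  F: 0 + 1(178.8) = 178.8

179 kmol/h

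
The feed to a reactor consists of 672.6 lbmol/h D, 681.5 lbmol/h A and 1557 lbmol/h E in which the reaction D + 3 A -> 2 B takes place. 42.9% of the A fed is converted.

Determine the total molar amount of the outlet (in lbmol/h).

2720 lbmol/h

A reacted = 0.429 × 681.5 = 292.4 lbmol/h; ν_A = −3, so ξ = 292.4/3 = 97.45 lbmol/h.
Outlet amounts (n = n₀ + ν ξ):
  D: 672.6 − 1(97.45) = 575.1
  A: 681.5 − 3(97.45) = 389.1
  B: 0 + 2(97.45) = 194.9
  E: 1557 (inert)
Total out = 575.1 + 389.1 + 194.9 + 1557 = 2716 lbmol/h.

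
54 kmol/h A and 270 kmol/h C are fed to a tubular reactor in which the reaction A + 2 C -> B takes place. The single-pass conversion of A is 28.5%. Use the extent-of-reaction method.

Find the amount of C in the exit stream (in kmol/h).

A reacted = 0.285 × 54 = 15.39 kmol/h; ν_A = −1, so ξ = 15.39/1 = 15.39 kmol/h.
Outlet amounts (n = n₀ + ν ξ):
  A: 54 − 1(15.39) = 38.61
  C: 270 − 2(15.39) = 239.2
  B: 0 + 1(15.39) = 15.39

239 kmol/h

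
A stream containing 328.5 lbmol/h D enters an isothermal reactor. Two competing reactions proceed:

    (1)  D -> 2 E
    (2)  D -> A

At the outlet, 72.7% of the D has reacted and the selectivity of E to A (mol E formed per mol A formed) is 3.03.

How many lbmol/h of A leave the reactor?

Conversion of D: D consumed = 0.727 × 328.5 = 238.8 lbmol/h = 1ξ₁ + 1ξ₂.
Selectivity: 2ξ₁ / (1ξ₂) = 3.03 → ξ₁ = 1.515 ξ₂.
Substitute: (1·1.515 + 1) ξ₂ = 238.8 → ξ₂ = 94.96 lbmol/h, ξ₁ = 143.9 lbmol/h.
Outlet amounts (n = n₀ + Σ ν·ξ):
  D: 328.5 − 1(143.9) − 1(94.96) = 89.68
  E: 0 + 2(143.9) = 287.7
  A: 0 + 1(94.96) = 94.96

95 lbmol/h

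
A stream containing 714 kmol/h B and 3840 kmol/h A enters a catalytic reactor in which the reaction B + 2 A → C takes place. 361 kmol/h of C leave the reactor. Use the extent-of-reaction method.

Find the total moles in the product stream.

For C: n = n₀ + 1ξ → 361 = 0 + 1ξ, giving ξ = 361 kmol/h.
Outlet amounts (n = n₀ + ν ξ):
  B: 714 − 1(361) = 353
  A: 3840 − 2(361) = 3118
  C: 0 + 1(361) = 361
Total out = 353 + 3118 + 361 = 3832 kmol/h.

3830 kmol/h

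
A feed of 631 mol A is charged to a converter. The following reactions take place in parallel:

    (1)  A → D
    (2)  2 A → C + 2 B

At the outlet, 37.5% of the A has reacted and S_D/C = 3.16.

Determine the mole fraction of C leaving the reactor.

0.0678

Conversion of A: A consumed = 0.375 × 631 = 236.6 mol = 1ξ₁ + 2ξ₂.
Selectivity: 1ξ₁ / (1ξ₂) = 3.16 → ξ₁ = 3.16 ξ₂.
Substitute: (1·3.16 + 2) ξ₂ = 236.6 → ξ₂ = 45.86 mol, ξ₁ = 144.9 mol.
Outlet amounts (n = n₀ + Σ ν·ξ):
  A: 631 − 1(144.9) − 2(45.86) = 394.4
  D: 0 + 1(144.9) = 144.9
  C: 0 + 1(45.86) = 45.86
  B: 0 + 2(45.86) = 91.72
Total out = 676.9 mol; y_C = 45.86 / 676.9 = 0.06775.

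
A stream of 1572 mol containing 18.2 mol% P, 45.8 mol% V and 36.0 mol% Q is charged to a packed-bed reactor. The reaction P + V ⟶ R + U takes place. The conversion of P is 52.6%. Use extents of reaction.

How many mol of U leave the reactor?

P reacted = 0.526 × 286.1 = 150.5 mol; ν_P = −1, so ξ = 150.5/1 = 150.5 mol.
Outlet amounts (n = n₀ + ν ξ):
  P: 286.1 − 1(150.5) = 135.6
  V: 720 − 1(150.5) = 569.5
  R: 0 + 1(150.5) = 150.5
  U: 0 + 1(150.5) = 150.5
  Q: 565.9 (inert)

150 mol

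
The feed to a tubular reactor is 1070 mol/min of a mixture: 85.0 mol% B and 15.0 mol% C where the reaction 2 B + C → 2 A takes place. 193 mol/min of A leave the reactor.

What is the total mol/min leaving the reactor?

974 mol/min

For A: n = n₀ + 2ξ → 193 = 0 + 2ξ, giving ξ = 96.5 mol/min.
Outlet amounts (n = n₀ + ν ξ):
  B: 909.5 − 2(96.5) = 716.5
  C: 160.5 − 1(96.5) = 64
  A: 0 + 2(96.5) = 193
Total out = 716.5 + 64 + 193 = 973.5 mol/min.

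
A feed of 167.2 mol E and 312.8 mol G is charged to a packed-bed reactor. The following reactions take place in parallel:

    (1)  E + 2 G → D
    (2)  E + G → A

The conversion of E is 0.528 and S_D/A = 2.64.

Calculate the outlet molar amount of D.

Conversion of E: E consumed = 0.528 × 167.2 = 88.28 mol = 1ξ₁ + 1ξ₂.
Selectivity: 1ξ₁ / (1ξ₂) = 2.64 → ξ₁ = 2.64 ξ₂.
Substitute: (1·2.64 + 1) ξ₂ = 88.28 → ξ₂ = 24.25 mol, ξ₁ = 64.03 mol.
Outlet amounts (n = n₀ + Σ ν·ξ):
  E: 167.2 − 1(64.03) − 1(24.25) = 78.92
  G: 312.8 − 2(64.03) − 1(24.25) = 160.5
  D: 0 + 1(64.03) = 64.03
  A: 0 + 1(24.25) = 24.25

64 mol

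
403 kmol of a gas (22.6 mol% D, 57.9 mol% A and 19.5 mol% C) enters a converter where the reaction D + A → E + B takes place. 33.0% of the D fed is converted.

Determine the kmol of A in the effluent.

D reacted = 0.33 × 91.08 = 30.06 kmol; ν_D = −1, so ξ = 30.06/1 = 30.06 kmol.
Outlet amounts (n = n₀ + ν ξ):
  D: 91.08 − 1(30.06) = 61.02
  A: 233.3 − 1(30.06) = 203.3
  E: 0 + 1(30.06) = 30.06
  B: 0 + 1(30.06) = 30.06
  C: 78.58 (inert)

203 kmol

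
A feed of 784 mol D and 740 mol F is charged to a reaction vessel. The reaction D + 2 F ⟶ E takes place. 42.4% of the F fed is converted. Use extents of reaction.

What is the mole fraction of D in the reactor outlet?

F reacted = 0.424 × 740 = 313.8 mol; ν_F = −2, so ξ = 313.8/2 = 156.9 mol.
Outlet amounts (n = n₀ + ν ξ):
  D: 784 − 1(156.9) = 627.1
  F: 740 − 2(156.9) = 426.2
  E: 0 + 1(156.9) = 156.9
Total out = 1210 mol; y_D = 627.1 / 1210 = 0.5182.

0.518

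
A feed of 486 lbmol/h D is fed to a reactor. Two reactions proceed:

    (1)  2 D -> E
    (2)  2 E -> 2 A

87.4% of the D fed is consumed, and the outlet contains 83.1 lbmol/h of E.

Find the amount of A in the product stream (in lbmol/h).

Conversion of D: D consumed = 2ξ₁ = 0.874 × 486 → ξ₁ = 212.4 lbmol/h.
E balance: n_E = 0 + 1ξ₁ − 2ξ₂ = 83.1 → ξ₂ = (1·212.4 − 83.1)/2 = 64.64 lbmol/h.
Outlet amounts (n = n₀ + Σ ν·ξ):
  D: 486 − 2(212.4) = 61.24
  E: 0 + 1(212.4) − 2(64.64) = 83.1
  A: 0 + 2(64.64) = 129.3

129 lbmol/h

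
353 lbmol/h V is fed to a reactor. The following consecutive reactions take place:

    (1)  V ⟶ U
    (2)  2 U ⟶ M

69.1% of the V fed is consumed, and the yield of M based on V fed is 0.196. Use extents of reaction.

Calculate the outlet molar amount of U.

Conversion of V: V consumed = 1ξ₁ = 0.691 × 353 → ξ₁ = 243.9 lbmol/h.
Yield of M: 1ξ₂ / 353 = 0.196 → ξ₂ = 69.19 lbmol/h.
Outlet amounts (n = n₀ + Σ ν·ξ):
  V: 353 − 1(243.9) = 109.1
  U: 0 + 1(243.9) − 2(69.19) = 105.5
  M: 0 + 1(69.19) = 69.19

106 lbmol/h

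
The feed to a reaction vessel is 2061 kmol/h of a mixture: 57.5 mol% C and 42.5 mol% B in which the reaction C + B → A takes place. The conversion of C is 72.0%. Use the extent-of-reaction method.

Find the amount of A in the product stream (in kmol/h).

C reacted = 0.72 × 1185 = 853.3 kmol/h; ν_C = −1, so ξ = 853.3/1 = 853.3 kmol/h.
Outlet amounts (n = n₀ + ν ξ):
  C: 1185 − 1(853.3) = 331.8
  B: 875.9 − 1(853.3) = 22.67
  A: 0 + 1(853.3) = 853.3

853 kmol/h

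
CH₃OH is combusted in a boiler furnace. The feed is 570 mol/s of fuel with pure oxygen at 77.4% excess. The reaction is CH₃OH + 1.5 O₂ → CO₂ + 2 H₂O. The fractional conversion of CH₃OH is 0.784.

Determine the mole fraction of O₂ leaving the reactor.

Stoichiometric O₂ = 1.5 × 570 = 855 mol/s; O₂ fed = 855 × 1.774 = 1517 mol/s.
Fuel reacted = 0.784 × 570 → ξ = 446.9 mol/s.
Outlet (n = n₀ + ν ξ):
  CH₃OH: 570 − 1(446.9) = 123.1
  O₂: 1517 − 1.5(446.9) = 846.5
  CO₂: 0 + 1(446.9) = 446.9
  H₂O: 0 + 2(446.9) = 893.8
Total out = 2310 mol/s; y_O₂ = 846.5 / 2310 = 0.3664.

0.366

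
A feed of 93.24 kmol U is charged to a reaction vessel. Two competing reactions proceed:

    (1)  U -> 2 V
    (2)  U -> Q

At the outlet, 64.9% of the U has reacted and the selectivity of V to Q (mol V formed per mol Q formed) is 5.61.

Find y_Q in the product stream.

Conversion of U: U consumed = 0.649 × 93.24 = 60.51 kmol = 1ξ₁ + 1ξ₂.
Selectivity: 2ξ₁ / (1ξ₂) = 5.61 → ξ₁ = 2.805 ξ₂.
Substitute: (1·2.805 + 1) ξ₂ = 60.51 → ξ₂ = 15.9 kmol, ξ₁ = 44.61 kmol.
Outlet amounts (n = n₀ + Σ ν·ξ):
  U: 93.24 − 1(44.61) − 1(15.9) = 32.73
  V: 0 + 2(44.61) = 89.22
  Q: 0 + 1(15.9) = 15.9
Total out = 137.8 kmol; y_Q = 15.9 / 137.8 = 0.1154.

0.115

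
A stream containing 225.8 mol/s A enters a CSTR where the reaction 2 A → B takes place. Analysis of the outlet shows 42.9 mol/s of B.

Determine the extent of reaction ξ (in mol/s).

For B: n = n₀ + 1ξ → 42.9 = 0 + 1ξ, giving ξ = 42.9 mol/s.
Outlet amounts (n = n₀ + ν ξ):
  A: 225.8 − 2(42.9) = 140
  B: 0 + 1(42.9) = 42.9

ξ = 42.9 mol/s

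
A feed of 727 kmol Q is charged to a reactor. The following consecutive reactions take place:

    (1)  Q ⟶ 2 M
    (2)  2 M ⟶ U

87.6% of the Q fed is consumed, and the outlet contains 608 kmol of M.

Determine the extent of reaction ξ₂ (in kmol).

Conversion of Q: Q consumed = 1ξ₁ = 0.876 × 727 → ξ₁ = 636.9 kmol.
M balance: n_M = 0 + 2ξ₁ − 2ξ₂ = 608 → ξ₂ = (2·636.9 − 608)/2 = 332.9 kmol.
Outlet amounts (n = n₀ + Σ ν·ξ):
  Q: 727 − 1(636.9) = 90.15
  M: 0 + 2(636.9) − 2(332.9) = 608
  U: 0 + 1(332.9) = 332.9

ξ₂ = 333 kmol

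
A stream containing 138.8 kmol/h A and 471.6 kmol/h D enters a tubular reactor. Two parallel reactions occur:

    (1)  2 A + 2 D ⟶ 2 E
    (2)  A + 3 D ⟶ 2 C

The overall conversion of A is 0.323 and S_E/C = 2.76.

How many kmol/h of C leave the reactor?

Conversion of A: A consumed = 0.323 × 138.8 = 44.83 kmol/h = 2ξ₁ + 1ξ₂.
Selectivity: 2ξ₁ / (2ξ₂) = 2.76 → ξ₁ = 2.76 ξ₂.
Substitute: (2·2.76 + 1) ξ₂ = 44.83 → ξ₂ = 6.876 kmol/h, ξ₁ = 18.98 kmol/h.
Outlet amounts (n = n₀ + Σ ν·ξ):
  A: 138.8 − 2(18.98) − 1(6.876) = 93.97
  D: 471.6 − 2(18.98) − 3(6.876) = 413
  E: 0 + 2(18.98) = 37.96
  C: 0 + 2(6.876) = 13.75

13.8 kmol/h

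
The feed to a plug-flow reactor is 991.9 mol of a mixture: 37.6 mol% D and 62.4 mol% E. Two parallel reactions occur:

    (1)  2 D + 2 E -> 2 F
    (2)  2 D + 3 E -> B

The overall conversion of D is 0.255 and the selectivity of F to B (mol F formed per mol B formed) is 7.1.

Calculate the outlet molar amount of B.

10.5 mol

Conversion of D: D consumed = 0.255 × 373 = 95.1 mol = 2ξ₁ + 2ξ₂.
Selectivity: 2ξ₁ / (1ξ₂) = 7.1 → ξ₁ = 3.55 ξ₂.
Substitute: (2·3.55 + 2) ξ₂ = 95.1 → ξ₂ = 10.45 mol, ξ₁ = 37.1 mol.
Outlet amounts (n = n₀ + Σ ν·ξ):
  D: 373 − 2(37.1) − 2(10.45) = 277.9
  E: 618.9 − 2(37.1) − 3(10.45) = 513.4
  F: 0 + 2(37.1) = 74.2
  B: 0 + 1(10.45) = 10.45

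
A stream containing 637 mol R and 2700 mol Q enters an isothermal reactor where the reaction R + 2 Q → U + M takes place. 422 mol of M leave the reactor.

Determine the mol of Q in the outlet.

For M: n = n₀ + 1ξ → 422 = 0 + 1ξ, giving ξ = 422 mol.
Outlet amounts (n = n₀ + ν ξ):
  R: 637 − 1(422) = 215
  Q: 2700 − 2(422) = 1856
  U: 0 + 1(422) = 422
  M: 0 + 1(422) = 422

1860 mol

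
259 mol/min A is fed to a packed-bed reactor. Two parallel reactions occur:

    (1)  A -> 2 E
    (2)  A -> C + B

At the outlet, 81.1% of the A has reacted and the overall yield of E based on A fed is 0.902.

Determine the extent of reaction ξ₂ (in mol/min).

ξ₂ = 93.2 mol/min

Yield of E: 2ξ₁ / 259 = 0.902 → ξ₁ = 116.8 mol/min.
Conversion of A: 1ξ₁ + 1ξ₂ = 0.811 × 259 = 210 → ξ₂ = 93.24 mol/min.
Outlet amounts (n = n₀ + Σ ν·ξ):
  A: 259 − 1(116.8) − 1(93.24) = 48.95
  E: 0 + 2(116.8) = 233.6
  C: 0 + 1(93.24) = 93.24
  B: 0 + 1(93.24) = 93.24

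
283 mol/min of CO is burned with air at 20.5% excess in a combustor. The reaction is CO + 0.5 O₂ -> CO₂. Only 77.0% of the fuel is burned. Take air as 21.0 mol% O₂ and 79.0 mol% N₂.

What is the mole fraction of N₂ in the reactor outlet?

0.651

Stoichiometric O₂ = 0.5 × 283 = 141.5 mol/min; O₂ fed = 141.5 × 1.205 = 170.5 mol/min.
N₂ fed = 170.5 × 79/21 = 641.4 mol/min.
Fuel reacted = 0.77 × 283 → ξ = 217.9 mol/min.
Outlet (n = n₀ + ν ξ):
  CO: 283 − 1(217.9) = 65.09
  O₂: 170.5 − 0.5(217.9) = 61.55
  N₂: 641.4 (inert)
  CO₂: 0 + 1(217.9) = 217.9
Total out = 986 mol/min; y_N₂ = 641.4 / 986 = 0.6506.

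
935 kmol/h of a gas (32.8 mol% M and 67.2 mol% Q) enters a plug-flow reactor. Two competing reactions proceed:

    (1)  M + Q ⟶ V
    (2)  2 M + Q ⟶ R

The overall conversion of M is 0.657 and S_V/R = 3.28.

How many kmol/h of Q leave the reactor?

465 kmol/h

Conversion of M: M consumed = 0.657 × 306.7 = 201.5 kmol/h = 1ξ₁ + 2ξ₂.
Selectivity: 1ξ₁ / (1ξ₂) = 3.28 → ξ₁ = 3.28 ξ₂.
Substitute: (1·3.28 + 2) ξ₂ = 201.5 → ξ₂ = 38.16 kmol/h, ξ₁ = 125.2 kmol/h.
Outlet amounts (n = n₀ + Σ ν·ξ):
  M: 306.7 − 1(125.2) − 2(38.16) = 105.2
  Q: 628.3 − 1(125.2) − 1(38.16) = 465
  V: 0 + 1(125.2) = 125.2
  R: 0 + 1(38.16) = 38.16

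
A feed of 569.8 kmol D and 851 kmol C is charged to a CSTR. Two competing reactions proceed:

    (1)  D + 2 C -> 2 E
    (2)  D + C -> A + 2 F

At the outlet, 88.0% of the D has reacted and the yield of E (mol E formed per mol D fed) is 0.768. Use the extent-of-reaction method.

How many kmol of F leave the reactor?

565 kmol

Yield of E: 2ξ₁ / 569.8 = 0.768 → ξ₁ = 218.8 kmol.
Conversion of D: 1ξ₁ + 1ξ₂ = 0.88 × 569.8 = 501.4 → ξ₂ = 282.6 kmol.
Outlet amounts (n = n₀ + Σ ν·ξ):
  D: 569.8 − 1(218.8) − 1(282.6) = 68.38
  C: 851 − 2(218.8) − 1(282.6) = 130.8
  E: 0 + 2(218.8) = 437.6
  A: 0 + 1(282.6) = 282.6
  F: 0 + 2(282.6) = 565.2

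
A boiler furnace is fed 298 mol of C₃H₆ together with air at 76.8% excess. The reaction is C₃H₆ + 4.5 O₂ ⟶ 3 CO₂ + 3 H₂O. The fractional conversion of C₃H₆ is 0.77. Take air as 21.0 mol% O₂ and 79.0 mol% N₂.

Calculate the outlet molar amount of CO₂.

Stoichiometric O₂ = 4.5 × 298 = 1341 mol; O₂ fed = 1341 × 1.768 = 2371 mol.
N₂ fed = 2371 × 79/21 = 8919 mol.
Fuel reacted = 0.77 × 298 → ξ = 229.5 mol.
Outlet (n = n₀ + ν ξ):
  C₃H₆: 298 − 1(229.5) = 68.54
  O₂: 2371 − 4.5(229.5) = 1338
  N₂: 8919 (inert)
  CO₂: 0 + 3(229.5) = 688.4
  H₂O: 0 + 3(229.5) = 688.4

688 mol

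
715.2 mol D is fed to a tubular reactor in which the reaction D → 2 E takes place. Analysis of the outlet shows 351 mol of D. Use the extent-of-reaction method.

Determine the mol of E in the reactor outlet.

728 mol

For D: n = n₀ − 1ξ → 351 = 715.2 − 1ξ, giving ξ = 364.2 mol.
Outlet amounts (n = n₀ + ν ξ):
  D: 715.2 − 1(364.2) = 351
  E: 0 + 2(364.2) = 728.4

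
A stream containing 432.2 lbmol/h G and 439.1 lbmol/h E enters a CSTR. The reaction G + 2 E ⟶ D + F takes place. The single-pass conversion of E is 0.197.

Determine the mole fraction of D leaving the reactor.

0.0522

E reacted = 0.197 × 439.1 = 86.5 lbmol/h; ν_E = −2, so ξ = 86.5/2 = 43.25 lbmol/h.
Outlet amounts (n = n₀ + ν ξ):
  G: 432.2 − 1(43.25) = 388.9
  E: 439.1 − 2(43.25) = 352.6
  D: 0 + 1(43.25) = 43.25
  F: 0 + 1(43.25) = 43.25
Total out = 828 lbmol/h; y_D = 43.25 / 828 = 0.05223.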